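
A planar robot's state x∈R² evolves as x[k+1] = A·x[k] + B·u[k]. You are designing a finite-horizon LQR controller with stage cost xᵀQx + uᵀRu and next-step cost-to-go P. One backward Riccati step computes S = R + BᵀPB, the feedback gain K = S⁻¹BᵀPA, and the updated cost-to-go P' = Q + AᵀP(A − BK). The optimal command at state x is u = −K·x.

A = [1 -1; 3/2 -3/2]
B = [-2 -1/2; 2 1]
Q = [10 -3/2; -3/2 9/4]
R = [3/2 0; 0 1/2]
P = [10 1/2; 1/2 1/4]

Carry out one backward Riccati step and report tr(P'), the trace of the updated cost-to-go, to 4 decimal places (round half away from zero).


BᵀP = [-19.0000 -0.5000; -4.5000 0.0000]
S = R + BᵀPB = [3/2 0; 0 1/2] + [37.0000 9.0000; 9.0000 2.2500] = [38.5000 9.0000; 9.0000 2.7500]
BᵀPA = [-19.7500 19.7500; -4.5000 4.5000]
K = S⁻¹·BᵀPA = [-0.5553 0.5553; 0.1809 -0.1809]
A−BK = [-0.0201 0.0201; 2.4296 -2.4296]
AᵀP(A−BK) = [1.9099 -1.9099; -1.9099 1.9099]
P' = Q + AᵀP(A−BK) = [11.9099 -3.4099; -3.4099 4.1599]
tr(P') = 16.0697

16.0697


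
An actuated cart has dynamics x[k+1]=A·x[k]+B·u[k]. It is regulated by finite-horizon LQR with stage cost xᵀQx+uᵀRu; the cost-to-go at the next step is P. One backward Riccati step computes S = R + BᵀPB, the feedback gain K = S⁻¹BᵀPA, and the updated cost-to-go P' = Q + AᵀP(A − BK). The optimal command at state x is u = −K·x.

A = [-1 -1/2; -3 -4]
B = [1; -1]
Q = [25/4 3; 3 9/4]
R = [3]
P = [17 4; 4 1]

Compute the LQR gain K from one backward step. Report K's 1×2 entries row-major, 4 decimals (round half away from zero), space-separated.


-1.6923 -1.4231

BᵀP = [13.0000 3.0000]
S = R + BᵀPB = [3] + [10.0000] = [13.0000]
BᵀPA = [-22.0000 -18.5000]
K = S⁻¹·BᵀPA = [-1.6923 -1.4231]
A−BK = [0.6923 0.9231; -4.6923 -5.4231]
AᵀP(A−BK) = [12.7692 11.1923; 11.1923 9.9231]
P' = Q + AᵀP(A−BK) = [19.0192 14.1923; 14.1923 12.1731]
tr(P') = 31.1923


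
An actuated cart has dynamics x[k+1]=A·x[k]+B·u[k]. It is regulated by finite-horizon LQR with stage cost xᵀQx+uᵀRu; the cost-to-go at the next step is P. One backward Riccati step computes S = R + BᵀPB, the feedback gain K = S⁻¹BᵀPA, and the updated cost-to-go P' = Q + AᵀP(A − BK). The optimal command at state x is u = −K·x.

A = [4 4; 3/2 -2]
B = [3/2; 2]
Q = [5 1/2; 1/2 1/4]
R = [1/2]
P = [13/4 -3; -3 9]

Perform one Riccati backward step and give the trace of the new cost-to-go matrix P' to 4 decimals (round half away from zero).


BᵀP = [-1.1250 13.5000]
S = R + BᵀPB = [1/2] + [25.3125] = [25.8125]
BᵀPA = [15.7500 -31.5000]
K = S⁻¹·BᵀPA = [0.6102 -1.2203]
A−BK = [3.0847 5.8305; 0.2797 0.4407]
AᵀP(A−BK) = [26.6398 50.2203; 50.2203 97.5593]
P' = Q + AᵀP(A−BK) = [31.6398 50.7203; 50.7203 97.8093]
tr(P') = 129.4492

129.4492


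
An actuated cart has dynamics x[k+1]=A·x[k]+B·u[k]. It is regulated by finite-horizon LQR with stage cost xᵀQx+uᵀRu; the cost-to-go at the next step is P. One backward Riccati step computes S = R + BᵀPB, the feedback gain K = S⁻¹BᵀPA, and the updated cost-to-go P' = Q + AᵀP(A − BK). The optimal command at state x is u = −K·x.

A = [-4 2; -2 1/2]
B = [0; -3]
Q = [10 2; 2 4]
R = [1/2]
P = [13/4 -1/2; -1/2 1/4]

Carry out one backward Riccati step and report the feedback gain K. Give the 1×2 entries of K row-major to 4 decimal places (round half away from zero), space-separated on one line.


-1.6364 0.9545

BᵀP = [1.5000 -0.7500]
S = R + BᵀPB = [1/2] + [2.2500] = [2.7500]
BᵀPA = [-4.5000 2.6250]
K = S⁻¹·BᵀPA = [-1.6364 0.9545]
A−BK = [-4.0000 2.0000; -6.9091 3.3636]
AᵀP(A−BK) = [37.6364 -18.9545; -18.9545 9.5568]
P' = Q + AᵀP(A−BK) = [47.6364 -16.9545; -16.9545 13.5568]
tr(P') = 61.1932


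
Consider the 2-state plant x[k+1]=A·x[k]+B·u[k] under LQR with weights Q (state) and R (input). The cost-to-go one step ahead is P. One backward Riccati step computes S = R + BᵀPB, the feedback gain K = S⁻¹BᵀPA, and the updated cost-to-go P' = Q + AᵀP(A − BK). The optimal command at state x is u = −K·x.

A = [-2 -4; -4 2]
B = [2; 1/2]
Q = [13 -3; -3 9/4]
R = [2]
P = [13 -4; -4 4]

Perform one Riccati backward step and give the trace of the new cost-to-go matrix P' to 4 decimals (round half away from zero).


BᵀP = [24.0000 -6.0000]
S = R + BᵀPB = [2] + [45.0000] = [47.0000]
BᵀPA = [-24.0000 -108.0000]
K = S⁻¹·BᵀPA = [-0.5106 -2.2979]
A−BK = [-0.9787 0.5957; -3.7447 3.1489]
AᵀP(A−BK) = [39.7447 -31.1489; -31.1489 39.8298]
P' = Q + AᵀP(A−BK) = [52.7447 -34.1489; -34.1489 42.0798]
tr(P') = 94.8245

94.8245


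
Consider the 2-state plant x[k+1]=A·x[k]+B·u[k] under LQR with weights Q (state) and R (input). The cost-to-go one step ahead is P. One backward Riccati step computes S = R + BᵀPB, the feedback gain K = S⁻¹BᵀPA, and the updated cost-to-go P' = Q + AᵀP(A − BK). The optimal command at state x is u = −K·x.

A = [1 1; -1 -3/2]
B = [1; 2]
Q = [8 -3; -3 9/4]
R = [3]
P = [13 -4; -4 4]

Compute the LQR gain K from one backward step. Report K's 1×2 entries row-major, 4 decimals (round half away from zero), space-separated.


BᵀP = [5.0000 4.0000]
S = R + BᵀPB = [3] + [13.0000] = [16.0000]
BᵀPA = [1.0000 -1.0000]
K = S⁻¹·BᵀPA = [0.0625 -0.0625]
A−BK = [0.9375 1.0625; -1.1250 -1.3750]
AᵀP(A−BK) = [24.9375 29.0625; 29.0625 33.9375]
P' = Q + AᵀP(A−BK) = [32.9375 26.0625; 26.0625 36.1875]
tr(P') = 69.1250

0.0625 -0.0625


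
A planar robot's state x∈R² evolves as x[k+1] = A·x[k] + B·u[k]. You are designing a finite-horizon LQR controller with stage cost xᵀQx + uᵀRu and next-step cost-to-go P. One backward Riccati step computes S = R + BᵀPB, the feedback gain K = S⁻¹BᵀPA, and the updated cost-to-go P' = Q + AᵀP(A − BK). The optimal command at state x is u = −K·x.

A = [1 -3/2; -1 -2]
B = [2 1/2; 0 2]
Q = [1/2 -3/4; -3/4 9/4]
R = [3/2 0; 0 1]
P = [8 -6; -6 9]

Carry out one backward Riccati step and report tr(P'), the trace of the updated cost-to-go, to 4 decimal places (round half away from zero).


4.8225

BᵀP = [16.0000 -12.0000; -8.0000 15.0000]
S = R + BᵀPB = [3/2 0; 0 1] + [32.0000 -16.0000; -16.0000 26.0000] = [33.5000 -16.0000; -16.0000 27.0000]
BᵀPA = [28.0000 0.0000; -23.0000 -18.0000]
K = S⁻¹·BᵀPA = [0.5983 -0.4441; -0.4973 -0.9298]
A−BK = [0.0520 -0.1469; -0.0054 -0.1403]
AᵀP(A−BK) = [0.8096 0.0486; 0.0486 1.2629]
P' = Q + AᵀP(A−BK) = [1.3096 -0.7014; -0.7014 3.5129]
tr(P') = 4.8225


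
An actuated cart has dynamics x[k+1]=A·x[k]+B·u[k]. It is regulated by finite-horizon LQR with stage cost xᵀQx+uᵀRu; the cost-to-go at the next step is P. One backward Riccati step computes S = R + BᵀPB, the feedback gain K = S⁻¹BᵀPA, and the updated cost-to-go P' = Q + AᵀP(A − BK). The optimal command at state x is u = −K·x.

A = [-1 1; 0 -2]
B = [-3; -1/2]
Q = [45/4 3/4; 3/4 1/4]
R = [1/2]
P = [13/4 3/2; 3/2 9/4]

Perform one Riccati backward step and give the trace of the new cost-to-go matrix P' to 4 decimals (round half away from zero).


BᵀP = [-10.5000 -5.6250]
S = R + BᵀPB = [1/2] + [34.3125] = [34.8125]
BᵀPA = [10.5000 0.7500]
K = S⁻¹·BᵀPA = [0.3016 0.0215]
A−BK = [-0.0952 1.0646; 0.1508 -1.9892]
AᵀP(A−BK) = [0.0830 -0.4762; -0.4762 6.2338]
P' = Q + AᵀP(A−BK) = [11.3330 0.2738; 0.2738 6.4838]
tr(P') = 17.8169

17.8169


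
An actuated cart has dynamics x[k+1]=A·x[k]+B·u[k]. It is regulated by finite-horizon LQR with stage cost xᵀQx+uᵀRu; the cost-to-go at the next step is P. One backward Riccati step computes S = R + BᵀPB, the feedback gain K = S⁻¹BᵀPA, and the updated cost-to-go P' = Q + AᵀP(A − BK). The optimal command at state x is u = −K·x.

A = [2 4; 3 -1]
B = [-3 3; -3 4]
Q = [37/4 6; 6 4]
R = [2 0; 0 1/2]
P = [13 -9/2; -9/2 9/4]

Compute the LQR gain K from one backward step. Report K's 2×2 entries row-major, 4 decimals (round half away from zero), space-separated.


0.0581 -2.8351 0.6896 -1.1393

BᵀP = [-25.5000 6.7500; 21.0000 -4.5000]
S = R + BᵀPB = [2 0; 0 1/2] + [56.2500 -49.5000; -49.5000 45.0000] = [58.2500 -49.5000; -49.5000 45.5000]
BᵀPA = [-30.7500 -108.7500; 28.5000 88.5000]
K = S⁻¹·BᵀPA = [0.0581 -2.8351; 0.6896 -1.1393]
A−BK = [0.1056 -1.0874; 0.4160 -4.9482]
AᵀP(A−BK) = [0.3835 -2.4597; -2.4597 38.7595]
P' = Q + AᵀP(A−BK) = [9.6335 3.5403; 3.5403 42.7595]
tr(P') = 52.3930


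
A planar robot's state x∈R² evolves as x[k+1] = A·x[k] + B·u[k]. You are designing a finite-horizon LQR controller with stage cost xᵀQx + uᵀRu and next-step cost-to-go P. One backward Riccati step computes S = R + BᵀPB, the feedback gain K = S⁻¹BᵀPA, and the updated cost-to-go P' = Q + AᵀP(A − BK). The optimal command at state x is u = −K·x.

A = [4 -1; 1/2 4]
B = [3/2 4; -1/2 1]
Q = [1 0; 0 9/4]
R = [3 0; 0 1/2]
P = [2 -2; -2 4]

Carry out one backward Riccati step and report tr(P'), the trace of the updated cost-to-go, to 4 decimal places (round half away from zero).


BᵀP = [4.0000 -5.0000; 6.0000 -4.0000]
S = R + BᵀPB = [3 0; 0 1/2] + [8.5000 11.0000; 11.0000 20.0000] = [11.5000 11.0000; 11.0000 20.5000]
BᵀPA = [13.5000 -24.0000; 22.0000 -22.0000]
K = S⁻¹·BᵀPA = [0.3028 -2.1786; 0.9107 0.0959]
A−BK = [-0.0969 1.8845; -0.2593 2.8148]
AᵀP(A−BK) = [0.8769 -3.6972; -3.6972 31.8214]
P' = Q + AᵀP(A−BK) = [1.8769 -3.6972; -3.6972 34.0714]
tr(P') = 35.9483

35.9483


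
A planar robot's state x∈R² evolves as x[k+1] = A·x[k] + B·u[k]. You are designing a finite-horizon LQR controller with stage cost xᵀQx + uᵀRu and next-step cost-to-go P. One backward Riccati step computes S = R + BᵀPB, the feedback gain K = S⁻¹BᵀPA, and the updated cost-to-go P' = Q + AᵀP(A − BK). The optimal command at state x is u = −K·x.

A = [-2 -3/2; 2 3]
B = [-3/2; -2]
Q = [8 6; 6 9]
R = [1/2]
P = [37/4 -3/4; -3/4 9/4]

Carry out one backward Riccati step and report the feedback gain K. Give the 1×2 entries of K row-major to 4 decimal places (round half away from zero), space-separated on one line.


0.6973 0.3269

BᵀP = [-12.3750 -3.3750]
S = R + BᵀPB = [1/2] + [25.3125] = [25.8125]
BᵀPA = [18.0000 8.4375]
K = S⁻¹·BᵀPA = [0.6973 0.3269]
A−BK = [-0.9540 -1.0097; 3.3947 3.6538]
AᵀP(A−BK) = [39.4479 42.1162; 42.1162 45.0545]
P' = Q + AᵀP(A−BK) = [47.4479 48.1162; 48.1162 54.0545]
tr(P') = 101.5024


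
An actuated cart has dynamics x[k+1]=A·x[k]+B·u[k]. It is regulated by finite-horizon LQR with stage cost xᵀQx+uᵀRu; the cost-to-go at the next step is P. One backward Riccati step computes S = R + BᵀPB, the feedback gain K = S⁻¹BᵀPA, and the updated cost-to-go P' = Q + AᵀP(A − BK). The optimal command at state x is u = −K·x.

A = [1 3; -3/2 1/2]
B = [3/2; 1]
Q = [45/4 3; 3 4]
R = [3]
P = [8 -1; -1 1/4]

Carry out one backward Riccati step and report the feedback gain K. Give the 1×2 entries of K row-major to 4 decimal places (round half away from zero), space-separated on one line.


0.7055 1.7740

BᵀP = [11.0000 -1.2500]
S = R + BᵀPB = [3] + [15.2500] = [18.2500]
BᵀPA = [12.8750 32.3750]
K = S⁻¹·BᵀPA = [0.7055 1.7740]
A−BK = [-0.0582 0.3390; -2.2055 -1.2740]
AᵀP(A−BK) = [2.4795 4.9726; 4.9726 11.6301]
P' = Q + AᵀP(A−BK) = [13.7295 7.9726; 7.9726 15.6301]
tr(P') = 29.3596


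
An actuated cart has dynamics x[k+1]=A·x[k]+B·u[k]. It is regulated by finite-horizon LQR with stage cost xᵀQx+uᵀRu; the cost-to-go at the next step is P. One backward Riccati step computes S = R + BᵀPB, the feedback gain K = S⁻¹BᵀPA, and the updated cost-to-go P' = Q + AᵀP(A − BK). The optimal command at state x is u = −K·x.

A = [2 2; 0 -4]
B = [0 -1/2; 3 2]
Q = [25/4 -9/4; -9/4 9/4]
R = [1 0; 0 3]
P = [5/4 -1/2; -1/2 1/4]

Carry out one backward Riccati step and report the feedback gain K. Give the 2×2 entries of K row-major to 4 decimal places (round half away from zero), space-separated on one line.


BᵀP = [-1.5000 0.7500; -1.6250 0.7500]
S = R + BᵀPB = [1 0; 0 3] + [2.2500 2.2500; 2.2500 2.3125] = [3.2500 2.2500; 2.2500 5.3125]
BᵀPA = [-3.0000 -6.0000; -3.2500 -6.2500]
K = S⁻¹·BᵀPA = [-0.7068 -1.4597; -0.3124 -0.5583]
A−BK = [1.8438 1.7209; 2.7452 1.4955]
AᵀP(A−BK) = [1.8643 2.8067; 2.8067 4.7529]
P' = Q + AᵀP(A−BK) = [8.1143 0.5567; 0.5567 7.0029]
tr(P') = 15.1172

-0.7068 -1.4597 -0.3124 -0.5583


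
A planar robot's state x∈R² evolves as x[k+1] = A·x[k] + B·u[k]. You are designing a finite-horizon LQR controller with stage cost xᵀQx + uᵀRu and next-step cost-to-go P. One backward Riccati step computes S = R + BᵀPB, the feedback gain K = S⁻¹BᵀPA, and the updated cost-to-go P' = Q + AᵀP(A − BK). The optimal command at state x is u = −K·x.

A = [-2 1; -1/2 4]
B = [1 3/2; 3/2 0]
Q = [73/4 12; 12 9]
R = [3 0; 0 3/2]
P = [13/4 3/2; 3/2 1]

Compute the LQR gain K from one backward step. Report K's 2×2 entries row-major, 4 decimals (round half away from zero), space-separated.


BᵀP = [5.5000 3.0000; 4.8750 2.2500]
S = R + BᵀPB = [3 0; 0 3/2] + [10.0000 8.2500; 8.2500 7.3125] = [13.0000 8.2500; 8.2500 8.8125]
BᵀPA = [-12.5000 17.5000; -10.8750 13.8750]
K = S⁻¹·BᵀPA = [-0.4395 0.8548; -0.8226 0.7742]
A−BK = [-0.3266 -1.0161; 0.1593 2.7177]
AᵀP(A−BK) = [1.8105 -2.1452; -2.1452 5.5484]
P' = Q + AᵀP(A−BK) = [20.0605 9.8548; 9.8548 14.5484]
tr(P') = 34.6089

-0.4395 0.8548 -0.8226 0.7742


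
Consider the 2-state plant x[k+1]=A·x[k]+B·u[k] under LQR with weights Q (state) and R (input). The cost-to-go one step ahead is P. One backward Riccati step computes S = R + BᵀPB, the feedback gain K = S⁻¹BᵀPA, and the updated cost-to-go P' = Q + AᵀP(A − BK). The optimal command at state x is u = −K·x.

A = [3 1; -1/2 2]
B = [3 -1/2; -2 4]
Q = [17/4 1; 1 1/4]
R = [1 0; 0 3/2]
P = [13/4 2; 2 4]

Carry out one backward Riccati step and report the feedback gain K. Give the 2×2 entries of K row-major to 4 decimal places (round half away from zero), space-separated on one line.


BᵀP = [5.7500 -2.0000; 6.3750 15.0000]
S = R + BᵀPB = [1 0; 0 3/2] + [21.2500 -10.8750; -10.8750 56.8125] = [22.2500 -10.8750; -10.8750 58.3125]
BᵀPA = [18.2500 1.7500; 11.6250 36.3750]
K = S⁻¹·BᵀPA = [1.0097 0.4220; 0.3877 0.7025]
A−BK = [0.1647 0.0852; -0.0312 0.0340]
AᵀP(A−BK) = [1.3164 0.8819; 0.8819 0.9582]
P' = Q + AᵀP(A−BK) = [5.5664 1.8819; 1.8819 1.2082]
tr(P') = 6.7746

1.0097 0.4220 0.3877 0.7025


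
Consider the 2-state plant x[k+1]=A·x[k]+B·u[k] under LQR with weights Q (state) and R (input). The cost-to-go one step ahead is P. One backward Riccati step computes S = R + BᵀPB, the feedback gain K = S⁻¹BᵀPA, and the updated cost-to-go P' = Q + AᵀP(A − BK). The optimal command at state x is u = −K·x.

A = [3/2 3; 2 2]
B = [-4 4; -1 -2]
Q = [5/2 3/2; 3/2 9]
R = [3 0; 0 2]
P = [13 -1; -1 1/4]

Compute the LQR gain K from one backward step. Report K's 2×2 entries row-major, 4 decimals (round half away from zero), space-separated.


-0.3095 -0.4760 0.0288 0.2305

BᵀP = [-51.0000 3.7500; 54.0000 -4.5000]
S = R + BᵀPB = [3 0; 0 2] + [200.2500 -211.5000; -211.5000 225.0000] = [203.2500 -211.5000; -211.5000 227.0000]
BᵀPA = [-69.0000 -145.5000; 72.0000 153.0000]
K = S⁻¹·BᵀPA = [-0.3095 -0.4760; 0.0288 0.2305]
A−BK = [0.1467 0.1740; 1.7481 1.9851]
AᵀP(A−BK) = [0.8199 1.0592; 1.0592 1.4739]
P' = Q + AᵀP(A−BK) = [3.3199 2.5592; 2.5592 10.4739]
tr(P') = 13.7938


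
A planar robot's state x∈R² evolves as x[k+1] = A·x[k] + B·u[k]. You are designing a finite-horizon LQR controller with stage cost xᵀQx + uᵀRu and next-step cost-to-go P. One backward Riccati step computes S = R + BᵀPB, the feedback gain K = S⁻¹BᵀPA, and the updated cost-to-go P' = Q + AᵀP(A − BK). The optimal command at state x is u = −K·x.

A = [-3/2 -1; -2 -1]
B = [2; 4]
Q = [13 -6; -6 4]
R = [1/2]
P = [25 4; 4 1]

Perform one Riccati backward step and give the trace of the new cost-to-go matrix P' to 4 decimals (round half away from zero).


17.7265

BᵀP = [66.0000 12.0000]
S = R + BᵀPB = [1/2] + [180.0000] = [180.5000]
BᵀPA = [-123.0000 -78.0000]
K = S⁻¹·BᵀPA = [-0.6814 -0.4321]
A−BK = [-0.1371 -0.1357; 0.7258 0.7285]
AᵀP(A−BK) = [0.4328 0.3476; 0.3476 0.2936]
P' = Q + AᵀP(A−BK) = [13.4328 -5.6524; -5.6524 4.2936]
tr(P') = 17.7265


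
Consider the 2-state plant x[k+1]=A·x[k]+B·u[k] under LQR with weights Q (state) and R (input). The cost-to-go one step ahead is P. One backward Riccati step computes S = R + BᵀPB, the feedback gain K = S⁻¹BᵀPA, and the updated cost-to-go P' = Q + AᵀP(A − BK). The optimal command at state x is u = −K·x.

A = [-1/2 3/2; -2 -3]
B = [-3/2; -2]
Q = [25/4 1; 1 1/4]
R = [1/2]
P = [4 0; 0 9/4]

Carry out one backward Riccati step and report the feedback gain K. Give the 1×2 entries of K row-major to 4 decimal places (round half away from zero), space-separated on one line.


0.6486 0.2432

BᵀP = [-6.0000 -4.5000]
S = R + BᵀPB = [1/2] + [18.0000] = [18.5000]
BᵀPA = [12.0000 4.5000]
K = S⁻¹·BᵀPA = [0.6486 0.2432]
A−BK = [0.4730 1.8649; -0.7027 -2.5135]
AᵀP(A−BK) = [2.2162 7.5811; 7.5811 28.1554]
P' = Q + AᵀP(A−BK) = [8.4662 8.5811; 8.5811 28.4054]
tr(P') = 36.8716


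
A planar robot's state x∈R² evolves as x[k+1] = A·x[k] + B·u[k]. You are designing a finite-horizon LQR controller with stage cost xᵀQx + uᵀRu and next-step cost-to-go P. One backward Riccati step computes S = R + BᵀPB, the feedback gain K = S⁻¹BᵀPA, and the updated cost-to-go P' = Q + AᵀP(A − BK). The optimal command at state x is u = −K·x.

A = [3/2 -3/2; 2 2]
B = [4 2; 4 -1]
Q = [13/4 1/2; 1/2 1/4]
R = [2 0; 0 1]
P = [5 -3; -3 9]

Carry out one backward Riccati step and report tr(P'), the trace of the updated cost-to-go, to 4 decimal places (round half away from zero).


5.3564

BᵀP = [8.0000 24.0000; 13.0000 -15.0000]
S = R + BᵀPB = [2 0; 0 1] + [128.0000 -8.0000; -8.0000 41.0000] = [130.0000 -8.0000; -8.0000 42.0000]
BᵀPA = [60.0000 36.0000; -10.5000 -49.5000]
K = S⁻¹·BᵀPA = [0.4514 0.2068; -0.1640 -1.1392]
A−BK = [0.0222 -0.0489; 0.0302 0.0335]
AᵀP(A−BK) = [0.4412 0.3794; 0.3794 1.4152]
P' = Q + AᵀP(A−BK) = [3.6912 0.8794; 0.8794 1.6652]
tr(P') = 5.3564


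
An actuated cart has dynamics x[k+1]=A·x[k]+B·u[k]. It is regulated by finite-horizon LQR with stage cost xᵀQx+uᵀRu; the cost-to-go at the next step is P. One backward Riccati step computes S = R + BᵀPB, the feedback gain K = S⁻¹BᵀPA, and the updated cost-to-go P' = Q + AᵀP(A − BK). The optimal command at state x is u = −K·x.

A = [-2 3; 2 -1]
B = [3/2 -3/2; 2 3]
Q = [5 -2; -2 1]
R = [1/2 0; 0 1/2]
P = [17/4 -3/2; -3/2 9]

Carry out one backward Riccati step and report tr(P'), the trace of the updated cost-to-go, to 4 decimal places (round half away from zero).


BᵀP = [3.3750 15.7500; -10.8750 29.2500]
S = R + BᵀPB = [1/2 0; 0 1/2] + [36.5625 42.1875; 42.1875 104.0625] = [37.0625 42.1875; 42.1875 104.5625]
BᵀPA = [24.7500 -5.6250; 80.2500 -61.8750]
K = S⁻¹·BᵀPA = [-0.3806 0.9650; 0.9211 -0.9811]
A−BK = [-0.0475 0.0809; -0.0019 0.0133]
AᵀP(A−BK) = [0.5060 -0.6508; -0.6508 0.9730]
P' = Q + AᵀP(A−BK) = [5.5060 -2.6508; -2.6508 1.9730]
tr(P') = 7.4790

7.4790


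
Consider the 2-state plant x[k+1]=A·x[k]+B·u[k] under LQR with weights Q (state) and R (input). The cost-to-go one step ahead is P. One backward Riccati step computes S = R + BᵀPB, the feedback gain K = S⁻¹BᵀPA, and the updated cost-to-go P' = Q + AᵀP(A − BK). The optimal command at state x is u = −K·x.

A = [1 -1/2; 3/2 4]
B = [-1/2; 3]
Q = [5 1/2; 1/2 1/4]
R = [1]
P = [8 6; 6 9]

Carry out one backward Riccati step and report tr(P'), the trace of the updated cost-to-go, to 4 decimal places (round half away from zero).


BᵀP = [14.0000 24.0000]
S = R + BᵀPB = [1] + [65.0000] = [66.0000]
BᵀPA = [50.0000 89.0000]
K = S⁻¹·BᵀPA = [0.7576 1.3485]
A−BK = [1.3788 0.1742; -0.7727 -0.0455]
AᵀP(A−BK) = [8.3712 2.0758; 2.0758 1.9848]
P' = Q + AᵀP(A−BK) = [13.3712 2.5758; 2.5758 2.2348]
tr(P') = 15.6061

15.6061


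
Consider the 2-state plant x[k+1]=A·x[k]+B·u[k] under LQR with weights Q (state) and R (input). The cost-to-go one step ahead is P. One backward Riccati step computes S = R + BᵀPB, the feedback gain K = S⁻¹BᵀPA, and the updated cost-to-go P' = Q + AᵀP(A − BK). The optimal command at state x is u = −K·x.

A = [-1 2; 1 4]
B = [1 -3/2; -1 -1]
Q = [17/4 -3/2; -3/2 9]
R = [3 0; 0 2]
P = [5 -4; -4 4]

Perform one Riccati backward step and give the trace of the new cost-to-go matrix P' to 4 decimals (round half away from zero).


BᵀP = [9.0000 -8.0000; -3.5000 2.0000]
S = R + BᵀPB = [3 0; 0 2] + [17.0000 -5.5000; -5.5000 3.2500] = [20.0000 -5.5000; -5.5000 5.2500]
BᵀPA = [-17.0000 -14.0000; 5.5000 1.0000]
K = S⁻¹·BᵀPA = [-0.7893 -0.9097; 0.2207 -0.7625]
A−BK = [0.1204 1.7659; 0.4314 2.3278]
AᵀP(A−BK) = [2.3679 2.7291; 2.7291 8.0268]
P' = Q + AᵀP(A−BK) = [6.6179 1.2291; 1.2291 17.0268]
tr(P') = 23.6446

23.6446


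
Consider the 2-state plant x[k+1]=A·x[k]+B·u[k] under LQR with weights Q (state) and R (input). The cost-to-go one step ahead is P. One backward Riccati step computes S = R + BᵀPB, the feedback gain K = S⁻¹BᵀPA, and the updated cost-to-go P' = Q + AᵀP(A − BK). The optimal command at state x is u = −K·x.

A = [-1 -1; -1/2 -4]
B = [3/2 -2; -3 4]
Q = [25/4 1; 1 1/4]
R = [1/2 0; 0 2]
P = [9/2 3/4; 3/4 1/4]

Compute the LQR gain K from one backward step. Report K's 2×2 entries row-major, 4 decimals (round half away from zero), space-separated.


BᵀP = [4.5000 0.3750; -6.0000 -0.5000]
S = R + BᵀPB = [1/2 0; 0 2] + [5.6250 -7.5000; -7.5000 10.0000] = [6.1250 -7.5000; -7.5000 12.0000]
BᵀPA = [-4.6875 -6.0000; 6.2500 8.0000]
K = S⁻¹·BᵀPA = [-0.5435 -0.6957; 0.1812 0.2319]
A−BK = [0.1775 0.5072; -2.8551 -7.0145]
AᵀP(A−BK) = [1.6327 3.6649; 3.6649 8.4710]
P' = Q + AᵀP(A−BK) = [7.8827 4.6649; 4.6649 8.7210]
tr(P') = 16.6037

-0.5435 -0.6957 0.1812 0.2319


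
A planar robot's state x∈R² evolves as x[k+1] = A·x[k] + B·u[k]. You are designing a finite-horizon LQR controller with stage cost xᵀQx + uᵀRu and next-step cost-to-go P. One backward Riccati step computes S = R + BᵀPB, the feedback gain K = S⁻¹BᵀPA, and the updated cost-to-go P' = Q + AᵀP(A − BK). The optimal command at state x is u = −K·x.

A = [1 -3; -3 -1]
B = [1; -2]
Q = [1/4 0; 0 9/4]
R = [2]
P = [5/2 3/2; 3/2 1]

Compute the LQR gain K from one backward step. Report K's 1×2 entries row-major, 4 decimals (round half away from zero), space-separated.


0.4000 0.8000

BᵀP = [-0.5000 -0.5000]
S = R + BᵀPB = [2] + [0.5000] = [2.5000]
BᵀPA = [1.0000 2.0000]
K = S⁻¹·BᵀPA = [0.4000 0.8000]
A−BK = [0.6000 -3.8000; -2.2000 0.6000]
AᵀP(A−BK) = [2.1000 6.7000; 6.7000 30.9000]
P' = Q + AᵀP(A−BK) = [2.3500 6.7000; 6.7000 33.1500]
tr(P') = 35.5000


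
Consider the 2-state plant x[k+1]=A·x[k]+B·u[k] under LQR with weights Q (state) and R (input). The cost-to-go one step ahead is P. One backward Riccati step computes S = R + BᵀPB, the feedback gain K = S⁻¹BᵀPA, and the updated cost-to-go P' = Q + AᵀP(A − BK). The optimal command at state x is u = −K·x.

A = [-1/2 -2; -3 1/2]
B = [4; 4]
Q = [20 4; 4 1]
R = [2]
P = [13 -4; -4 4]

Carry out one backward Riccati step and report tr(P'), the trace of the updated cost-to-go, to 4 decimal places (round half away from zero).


71.5240

BᵀP = [36.0000 0.0000]
S = R + BᵀPB = [2] + [144.0000] = [146.0000]
BᵀPA = [-18.0000 -72.0000]
K = S⁻¹·BᵀPA = [-0.1233 -0.4932]
A−BK = [-0.0068 -0.0274; -2.5068 2.4726]
AᵀP(A−BK) = [25.0308 -24.8767; -24.8767 25.4932]
P' = Q + AᵀP(A−BK) = [45.0308 -20.8767; -20.8767 26.4932]
tr(P') = 71.5240


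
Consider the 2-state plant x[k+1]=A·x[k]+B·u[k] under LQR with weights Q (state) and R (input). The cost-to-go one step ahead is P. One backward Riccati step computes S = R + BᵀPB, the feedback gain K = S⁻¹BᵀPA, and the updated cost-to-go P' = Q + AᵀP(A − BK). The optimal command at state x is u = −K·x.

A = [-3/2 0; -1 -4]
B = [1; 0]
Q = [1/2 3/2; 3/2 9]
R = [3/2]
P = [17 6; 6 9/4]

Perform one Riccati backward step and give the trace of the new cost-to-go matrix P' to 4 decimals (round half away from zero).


19.2297

BᵀP = [17.0000 6.0000]
S = R + BᵀPB = [3/2] + [17.0000] = [18.5000]
BᵀPA = [-31.5000 -24.0000]
K = S⁻¹·BᵀPA = [-1.7027 -1.2973]
A−BK = [0.2027 1.2973; -1.0000 -4.0000]
AᵀP(A−BK) = [4.8649 4.1351; 4.1351 4.8649]
P' = Q + AᵀP(A−BK) = [5.3649 5.6351; 5.6351 13.8649]
tr(P') = 19.2297


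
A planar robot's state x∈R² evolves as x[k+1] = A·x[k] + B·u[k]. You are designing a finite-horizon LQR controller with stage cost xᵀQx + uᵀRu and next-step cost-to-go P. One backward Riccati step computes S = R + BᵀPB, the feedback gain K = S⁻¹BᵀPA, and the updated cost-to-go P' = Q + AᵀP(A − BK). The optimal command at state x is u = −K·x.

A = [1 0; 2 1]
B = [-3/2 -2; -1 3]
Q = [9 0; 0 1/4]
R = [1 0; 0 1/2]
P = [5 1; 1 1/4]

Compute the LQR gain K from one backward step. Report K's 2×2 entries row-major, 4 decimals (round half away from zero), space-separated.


-0.6083 -0.1444 -0.2188 0.0416

BᵀP = [-8.5000 -1.7500; -7.0000 -1.2500]
S = R + BᵀPB = [1 0; 0 1/2] + [14.5000 11.7500; 11.7500 10.2500] = [15.5000 11.7500; 11.7500 10.7500]
BᵀPA = [-12.0000 -1.7500; -9.5000 -1.2500]
K = S⁻¹·BᵀPA = [-0.6083 -0.1444; -0.2188 0.0416]
A−BK = [-0.3501 -0.1335; 2.0481 0.7309]
AᵀP(A−BK) = [0.6214 0.1619; 0.1619 0.0492]
P' = Q + AᵀP(A−BK) = [9.6214 0.1619; 0.1619 0.2992]
tr(P') = 9.9207


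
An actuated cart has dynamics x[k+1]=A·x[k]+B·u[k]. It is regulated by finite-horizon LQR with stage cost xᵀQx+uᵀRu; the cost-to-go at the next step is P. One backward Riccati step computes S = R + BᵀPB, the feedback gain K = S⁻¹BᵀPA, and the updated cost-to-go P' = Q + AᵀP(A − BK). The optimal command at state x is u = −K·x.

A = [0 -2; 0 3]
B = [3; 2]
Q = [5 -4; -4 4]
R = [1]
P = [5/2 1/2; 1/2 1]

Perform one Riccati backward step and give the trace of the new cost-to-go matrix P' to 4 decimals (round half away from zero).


20.7388

BᵀP = [8.5000 3.5000]
S = R + BᵀPB = [1] + [32.5000] = [33.5000]
BᵀPA = [0.0000 -6.5000]
K = S⁻¹·BᵀPA = [0.0000 -0.1940]
A−BK = [0.0000 -1.4179; 0.0000 3.3881]
AᵀP(A−BK) = [0.0000 0.0000; 0.0000 11.7388]
P' = Q + AᵀP(A−BK) = [5.0000 -4.0000; -4.0000 15.7388]
tr(P') = 20.7388


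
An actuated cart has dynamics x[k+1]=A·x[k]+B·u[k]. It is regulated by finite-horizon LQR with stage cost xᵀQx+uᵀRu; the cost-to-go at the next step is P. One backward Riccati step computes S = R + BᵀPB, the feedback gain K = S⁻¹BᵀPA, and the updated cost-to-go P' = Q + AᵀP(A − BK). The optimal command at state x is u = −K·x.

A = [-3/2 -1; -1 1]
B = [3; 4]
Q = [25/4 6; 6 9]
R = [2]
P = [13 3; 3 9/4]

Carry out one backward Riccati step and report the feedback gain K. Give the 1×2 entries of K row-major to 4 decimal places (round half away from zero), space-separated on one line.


BᵀP = [51.0000 18.0000]
S = R + BᵀPB = [2] + [225.0000] = [227.0000]
BᵀPA = [-94.5000 -33.0000]
K = S⁻¹·BᵀPA = [-0.4163 -0.1454]
A−BK = [-0.2511 -0.5639; 0.6652 1.5815]
AᵀP(A−BK) = [1.1597 2.0121; 2.0121 4.4526]
P' = Q + AᵀP(A−BK) = [7.4097 8.0121; 8.0121 13.4526]
tr(P') = 20.8623

-0.4163 -0.1454


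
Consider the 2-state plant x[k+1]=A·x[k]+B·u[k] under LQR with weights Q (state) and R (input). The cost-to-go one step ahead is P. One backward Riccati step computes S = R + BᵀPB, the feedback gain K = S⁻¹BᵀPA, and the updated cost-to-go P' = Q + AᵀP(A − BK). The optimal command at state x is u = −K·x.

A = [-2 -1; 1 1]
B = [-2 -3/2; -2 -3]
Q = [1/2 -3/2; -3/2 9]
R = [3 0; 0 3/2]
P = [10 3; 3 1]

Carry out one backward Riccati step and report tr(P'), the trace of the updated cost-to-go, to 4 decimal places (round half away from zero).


11.0825

BᵀP = [-26.0000 -8.0000; -24.0000 -7.5000]
S = R + BᵀPB = [3 0; 0 3/2] + [68.0000 63.0000; 63.0000 58.5000] = [71.0000 63.0000; 63.0000 60.0000]
BᵀPA = [44.0000 18.0000; 40.5000 16.5000]
K = S⁻¹·BᵀPA = [0.3041 0.1392; 0.3557 0.1289]
A−BK = [-0.8582 -0.5284; 2.6753 1.6649]
AᵀP(A−BK) = [1.2139 0.6572; 0.6572 0.3686]
P' = Q + AᵀP(A−BK) = [1.7139 -0.8428; -0.8428 9.3686]
tr(P') = 11.0825


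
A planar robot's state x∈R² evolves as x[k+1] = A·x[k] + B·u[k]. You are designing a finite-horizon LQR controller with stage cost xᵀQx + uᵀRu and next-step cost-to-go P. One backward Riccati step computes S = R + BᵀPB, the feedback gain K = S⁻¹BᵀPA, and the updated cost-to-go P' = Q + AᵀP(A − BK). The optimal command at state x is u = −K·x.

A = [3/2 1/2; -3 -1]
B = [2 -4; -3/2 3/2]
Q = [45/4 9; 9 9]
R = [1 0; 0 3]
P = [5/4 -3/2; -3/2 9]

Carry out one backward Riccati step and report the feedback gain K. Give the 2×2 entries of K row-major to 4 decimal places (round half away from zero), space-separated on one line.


1.7679 0.5893 0.1301 0.0434

BᵀP = [4.7500 -16.5000; -7.2500 19.5000]
S = R + BᵀPB = [1 0; 0 3] + [34.2500 -43.7500; -43.7500 58.2500] = [35.2500 -43.7500; -43.7500 61.2500]
BᵀPA = [56.6250 18.8750; -69.3750 -23.1250]
K = S⁻¹·BᵀPA = [1.7679 0.5893; 0.1301 0.0434]
A−BK = [-1.5153 -0.5051; -0.5434 -0.1811]
AᵀP(A−BK) = [6.2334 2.0778; 2.0778 0.6926]
P' = Q + AᵀP(A−BK) = [17.4834 11.0778; 11.0778 9.6926]
tr(P') = 27.1760


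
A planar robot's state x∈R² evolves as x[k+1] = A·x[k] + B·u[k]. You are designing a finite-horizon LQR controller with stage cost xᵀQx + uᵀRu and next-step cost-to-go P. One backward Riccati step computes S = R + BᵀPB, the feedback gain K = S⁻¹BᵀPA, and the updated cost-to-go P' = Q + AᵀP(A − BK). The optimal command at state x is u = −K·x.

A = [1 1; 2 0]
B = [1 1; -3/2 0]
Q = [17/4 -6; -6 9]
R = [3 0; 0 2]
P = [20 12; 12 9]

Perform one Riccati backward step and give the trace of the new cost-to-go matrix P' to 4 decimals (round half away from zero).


27.5265

BᵀP = [2.0000 -1.5000; 20.0000 12.0000]
S = R + BᵀPB = [3 0; 0 2] + [4.2500 2.0000; 2.0000 20.0000] = [7.2500 2.0000; 2.0000 22.0000]
BᵀPA = [-1.0000 2.0000; 44.0000 20.0000]
K = S⁻¹·BᵀPA = [-0.7074 0.0257; 2.0643 0.9068]
A−BK = [-0.3569 0.0675; 0.9389 0.0386]
AᵀP(A−BK) = [12.4630 4.1286; 4.1286 1.8135]
P' = Q + AᵀP(A−BK) = [16.7130 -1.8714; -1.8714 10.8135]
tr(P') = 27.5265


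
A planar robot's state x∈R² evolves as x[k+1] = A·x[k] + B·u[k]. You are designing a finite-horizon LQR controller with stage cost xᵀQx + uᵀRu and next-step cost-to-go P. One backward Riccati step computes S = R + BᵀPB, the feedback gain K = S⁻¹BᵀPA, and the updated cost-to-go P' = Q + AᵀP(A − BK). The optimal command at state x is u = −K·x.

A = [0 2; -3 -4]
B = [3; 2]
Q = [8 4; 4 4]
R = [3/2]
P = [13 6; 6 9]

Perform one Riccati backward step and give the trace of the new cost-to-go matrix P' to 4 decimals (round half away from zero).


133.7152

BᵀP = [51.0000 36.0000]
S = R + BᵀPB = [3/2] + [225.0000] = [226.5000]
BᵀPA = [-108.0000 -42.0000]
K = S⁻¹·BᵀPA = [-0.4768 -0.1854]
A−BK = [1.4305 2.5563; -2.0464 -3.6291]
AᵀP(A−BK) = [29.5033 51.9735; 51.9735 92.2119]
P' = Q + AᵀP(A−BK) = [37.5033 55.9735; 55.9735 96.2119]
tr(P') = 133.7152


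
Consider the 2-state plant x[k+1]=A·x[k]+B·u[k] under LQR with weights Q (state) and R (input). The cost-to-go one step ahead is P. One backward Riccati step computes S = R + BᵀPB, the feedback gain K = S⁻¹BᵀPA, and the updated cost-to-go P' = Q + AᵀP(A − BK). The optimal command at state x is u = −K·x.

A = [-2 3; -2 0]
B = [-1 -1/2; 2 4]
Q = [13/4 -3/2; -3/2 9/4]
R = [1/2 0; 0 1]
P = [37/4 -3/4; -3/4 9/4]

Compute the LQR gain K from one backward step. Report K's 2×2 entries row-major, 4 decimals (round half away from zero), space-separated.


BᵀP = [-10.7500 5.2500; -7.6250 9.3750]
S = R + BᵀPB = [1/2 0; 0 1] + [21.2500 26.3750; 26.3750 41.3125] = [21.7500 26.3750; 26.3750 42.3125]
BᵀPA = [11.0000 -32.2500; -3.5000 -22.8750]
K = S⁻¹·BᵀPA = [2.4827 -3.3885; -1.6303 1.5716]
A−BK = [-0.3325 0.3973; -0.4443 0.4907]
AᵀP(A−BK) = [6.9846 -8.2259; -8.2259 9.9202]
P' = Q + AᵀP(A−BK) = [10.2346 -9.7259; -9.7259 12.1702]
tr(P') = 22.4047

2.4827 -3.3885 -1.6303 1.5716


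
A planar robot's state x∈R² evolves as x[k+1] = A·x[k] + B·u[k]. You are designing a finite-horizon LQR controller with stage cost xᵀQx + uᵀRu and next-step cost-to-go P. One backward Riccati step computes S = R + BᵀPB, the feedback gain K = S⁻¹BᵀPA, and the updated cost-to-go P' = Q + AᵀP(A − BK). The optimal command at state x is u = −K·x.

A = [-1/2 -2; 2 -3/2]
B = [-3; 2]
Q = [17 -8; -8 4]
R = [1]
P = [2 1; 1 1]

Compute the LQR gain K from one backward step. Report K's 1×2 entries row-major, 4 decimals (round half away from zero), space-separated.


0.0000 0.8636

BᵀP = [-4.0000 -1.0000]
S = R + BᵀPB = [1] + [10.0000] = [11.0000]
BᵀPA = [0.0000 9.5000]
K = S⁻¹·BᵀPA = [0.0000 0.8636]
A−BK = [-0.5000 0.5909; 2.0000 -3.2273]
AᵀP(A−BK) = [2.5000 -4.2500; -4.2500 8.0455]
P' = Q + AᵀP(A−BK) = [19.5000 -12.2500; -12.2500 12.0455]
tr(P') = 31.5455


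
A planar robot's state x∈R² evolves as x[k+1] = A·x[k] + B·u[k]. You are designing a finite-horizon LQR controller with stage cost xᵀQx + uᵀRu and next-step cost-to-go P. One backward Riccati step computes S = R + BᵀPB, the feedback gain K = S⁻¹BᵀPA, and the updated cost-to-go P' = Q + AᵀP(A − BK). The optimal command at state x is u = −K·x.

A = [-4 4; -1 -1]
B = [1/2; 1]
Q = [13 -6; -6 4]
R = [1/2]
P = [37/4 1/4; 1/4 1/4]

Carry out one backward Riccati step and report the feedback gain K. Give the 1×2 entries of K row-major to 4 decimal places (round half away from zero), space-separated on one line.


-6.0000 5.7736

BᵀP = [4.8750 0.3750]
S = R + BᵀPB = [1/2] + [2.8125] = [3.3125]
BᵀPA = [-19.8750 19.1250]
K = S⁻¹·BᵀPA = [-6.0000 5.7736]
A−BK = [-1.0000 1.1132; 5.0000 -6.7736]
AᵀP(A−BK) = [31.0000 -33.0000; -33.0000 35.8302]
P' = Q + AᵀP(A−BK) = [44.0000 -39.0000; -39.0000 39.8302]
tr(P') = 83.8302


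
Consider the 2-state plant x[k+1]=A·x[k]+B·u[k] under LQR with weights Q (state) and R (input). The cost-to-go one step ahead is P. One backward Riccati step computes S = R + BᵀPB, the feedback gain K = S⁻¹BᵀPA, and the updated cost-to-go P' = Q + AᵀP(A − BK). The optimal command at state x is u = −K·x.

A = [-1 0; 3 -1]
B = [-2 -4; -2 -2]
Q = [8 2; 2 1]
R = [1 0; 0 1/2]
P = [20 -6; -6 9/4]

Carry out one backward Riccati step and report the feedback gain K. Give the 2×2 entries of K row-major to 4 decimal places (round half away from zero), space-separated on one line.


-1.2029 0.3524 1.0415 -0.2299

BᵀP = [-28.0000 7.5000; -68.0000 19.5000]
S = R + BᵀPB = [1 0; 0 1/2] + [41.0000 97.0000; 97.0000 233.0000] = [42.0000 97.0000; 97.0000 233.5000]
BᵀPA = [50.5000 -7.5000; 126.5000 -19.5000]
K = S⁻¹·BᵀPA = [-1.2029 0.3524; 1.0415 -0.2299]
A−BK = [0.7601 -0.2148; 2.6771 -0.7550]
AᵀP(A−BK) = [5.2516 -1.4633; -1.4633 0.4099]
P' = Q + AᵀP(A−BK) = [13.2516 0.5367; 0.5367 1.4099]
tr(P') = 14.6614


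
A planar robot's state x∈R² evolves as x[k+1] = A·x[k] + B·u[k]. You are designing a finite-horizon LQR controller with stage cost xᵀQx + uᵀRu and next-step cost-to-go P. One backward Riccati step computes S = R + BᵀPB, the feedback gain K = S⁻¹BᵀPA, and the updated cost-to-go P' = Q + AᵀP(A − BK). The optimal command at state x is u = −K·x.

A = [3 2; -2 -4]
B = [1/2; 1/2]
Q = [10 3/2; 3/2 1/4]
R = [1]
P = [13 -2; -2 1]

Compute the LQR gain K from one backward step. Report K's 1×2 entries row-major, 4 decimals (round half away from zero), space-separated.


BᵀP = [5.5000 -0.5000]
S = R + BᵀPB = [1] + [2.5000] = [3.5000]
BᵀPA = [17.5000 13.0000]
K = S⁻¹·BᵀPA = [5.0000 3.7143]
A−BK = [0.5000 0.1429; -4.5000 -5.8571]
AᵀP(A−BK) = [57.5000 53.0000; 53.0000 51.7143]
P' = Q + AᵀP(A−BK) = [67.5000 54.5000; 54.5000 51.9643]
tr(P') = 119.4643

5.0000 3.7143


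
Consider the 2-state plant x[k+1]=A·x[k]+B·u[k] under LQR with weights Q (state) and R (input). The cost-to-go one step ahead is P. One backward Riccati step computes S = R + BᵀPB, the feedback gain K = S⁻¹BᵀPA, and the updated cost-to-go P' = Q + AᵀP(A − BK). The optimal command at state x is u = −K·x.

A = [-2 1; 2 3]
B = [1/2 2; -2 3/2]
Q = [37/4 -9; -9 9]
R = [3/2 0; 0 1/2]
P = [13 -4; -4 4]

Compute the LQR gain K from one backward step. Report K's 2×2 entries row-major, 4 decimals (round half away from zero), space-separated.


-1.3847 -0.8811 -0.6564 0.7023

BᵀP = [14.5000 -10.0000; 20.0000 -2.0000]
S = R + BᵀPB = [3/2 0; 0 1/2] + [27.2500 14.0000; 14.0000 37.0000] = [28.7500 14.0000; 14.0000 37.5000]
BᵀPA = [-49.0000 -15.5000; -44.0000 14.0000]
K = S⁻¹·BᵀPA = [-1.3847 -0.8811; -0.6564 0.7023]
A−BK = [0.0051 0.0360; 0.2151 0.1844]
AᵀP(A−BK) = [3.2682 1.7259; 1.7259 1.5108]
P' = Q + AᵀP(A−BK) = [12.5182 -7.2741; -7.2741 10.5108]
tr(P') = 23.0291


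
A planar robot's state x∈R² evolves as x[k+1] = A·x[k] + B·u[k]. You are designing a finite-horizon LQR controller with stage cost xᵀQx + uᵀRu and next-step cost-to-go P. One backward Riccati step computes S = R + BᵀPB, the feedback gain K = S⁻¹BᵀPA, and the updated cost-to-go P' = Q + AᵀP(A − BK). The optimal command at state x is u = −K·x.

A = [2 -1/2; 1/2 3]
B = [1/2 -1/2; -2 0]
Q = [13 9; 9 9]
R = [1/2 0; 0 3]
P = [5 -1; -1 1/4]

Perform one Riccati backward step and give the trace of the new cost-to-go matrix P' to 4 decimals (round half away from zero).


25.3631

BᵀP = [4.5000 -1.0000; -2.5000 0.5000]
S = R + BᵀPB = [1/2 0; 0 3] + [4.2500 -2.2500; -2.2500 1.2500] = [4.7500 -2.2500; -2.2500 4.2500]
BᵀPA = [8.5000 -5.2500; -4.7500 2.7500]
K = S⁻¹·BᵀPA = [1.6818 -1.0661; -0.2273 0.0826]
A−BK = [1.0455 0.0744; 3.8636 0.8678]
AᵀP(A−BK) = [2.6875 -0.9205; -0.9205 0.6756]
P' = Q + AᵀP(A−BK) = [15.6875 8.0795; 8.0795 9.6756]
tr(P') = 25.3631


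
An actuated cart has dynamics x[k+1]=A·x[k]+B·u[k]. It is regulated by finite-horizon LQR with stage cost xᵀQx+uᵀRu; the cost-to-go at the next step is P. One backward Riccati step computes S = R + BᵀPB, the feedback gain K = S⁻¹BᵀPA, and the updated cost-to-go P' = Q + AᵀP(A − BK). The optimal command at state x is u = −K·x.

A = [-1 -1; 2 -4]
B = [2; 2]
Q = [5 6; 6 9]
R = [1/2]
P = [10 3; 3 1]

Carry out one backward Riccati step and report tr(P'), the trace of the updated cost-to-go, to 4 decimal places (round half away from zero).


BᵀP = [26.0000 8.0000]
S = R + BᵀPB = [1/2] + [68.0000] = [68.5000]
BᵀPA = [-10.0000 -58.0000]
K = S⁻¹·BᵀPA = [-0.1460 -0.8467]
A−BK = [-0.7080 0.6934; 2.2920 -2.3066]
AᵀP(A−BK) = [0.5401 -0.4672; -0.4672 0.8905]
P' = Q + AᵀP(A−BK) = [5.5401 5.5328; 5.5328 9.8905]
tr(P') = 15.4307

15.4307


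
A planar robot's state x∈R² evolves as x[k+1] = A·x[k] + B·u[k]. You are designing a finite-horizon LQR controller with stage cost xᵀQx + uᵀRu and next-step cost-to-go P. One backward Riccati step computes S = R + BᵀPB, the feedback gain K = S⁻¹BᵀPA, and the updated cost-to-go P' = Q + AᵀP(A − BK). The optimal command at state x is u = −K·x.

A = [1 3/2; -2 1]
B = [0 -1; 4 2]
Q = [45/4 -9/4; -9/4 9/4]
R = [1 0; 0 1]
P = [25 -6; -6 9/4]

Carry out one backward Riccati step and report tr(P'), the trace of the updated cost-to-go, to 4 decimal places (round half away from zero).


17.0215

BᵀP = [-24.0000 9.0000; -37.0000 10.5000]
S = R + BᵀPB = [1 0; 0 1] + [36.0000 42.0000; 42.0000 58.0000] = [37.0000 42.0000; 42.0000 59.0000]
BᵀPA = [-42.0000 -27.0000; -58.0000 -45.0000]
K = S⁻¹·BᵀPA = [-0.1002 0.7088; -0.9117 -1.2673]
A−BK = [0.0883 0.2327; 0.2243 0.6993]
AᵀP(A−BK) = [0.9117 1.2673; 1.2673 2.6098]
P' = Q + AᵀP(A−BK) = [12.1617 -0.9827; -0.9827 4.8598]
tr(P') = 17.0215
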